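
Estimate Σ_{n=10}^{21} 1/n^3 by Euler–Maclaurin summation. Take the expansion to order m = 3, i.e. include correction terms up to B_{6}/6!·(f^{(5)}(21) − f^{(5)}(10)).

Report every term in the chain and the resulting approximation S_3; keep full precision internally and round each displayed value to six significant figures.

S_3 ≈ 0.00444384

The integral term ∫_10^21 1/x^3 dx = 0.00386621.
½[f(10) + f(21)] = ½[0.00100000 + 0.000107980] = 0.000553990.
Running total after boundary: 0.00442020.
Correction k=1: B_{2}/2! · (f^{(1)}(21) − f^{(1)}(10)) = 1/12 · (-1.54257e-05 − (-0.000300000)) = 2.37145e-05.
After k=1: 0.00444392.
Correction k=2: B_{4}/4! · (f^{(3)}(21) − f^{(3)}(10)) = −1/720 · (-6.99577e-07 − (-6.00000e-05)) = -8.23617e-08.
After k=2: 0.00444384.
Correction k=3: B_{6}/6! · (f^{(5)}(21) − f^{(5)}(10)) = 1/30240 · (-6.66264e-08 − (-2.52000e-05)) = 8.31130e-10.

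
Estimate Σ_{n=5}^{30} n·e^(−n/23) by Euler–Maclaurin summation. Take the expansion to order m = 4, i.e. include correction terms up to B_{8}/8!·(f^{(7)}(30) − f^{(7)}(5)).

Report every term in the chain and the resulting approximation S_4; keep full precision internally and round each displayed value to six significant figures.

S_4 ≈ 193.420

∫_5^30 x·e^(−x/23) dx evaluates to 187.397.
½[f(5) + f(30)] = ½[4.02308 + 8.14048] = 6.08178.
Integral + boundary = 193.479.
k=1: B_{2}/(2)! × [f^{(1)}(30) − f^{(1)}(5)] = 1/12 × (-0.0825846 − 0.629699) = -0.0593569.
Running total after k=1: 193.420.
k=2: B_{4}/(4)! × [f^{(3)}(30) − f^{(3)}(5)] = −1/720 × (0.000869781 − 0.00423238) = 4.67028e-06.
Running total after k=2: 193.420.
k=3: B_{6}/(6)! × [f^{(5)}(30) − f^{(5)}(5)] = 1/30240 × (3.58351e-06 − 1.37512e-05) = -3.36234e-10.
Running total after k=3: 193.420.
k=4: B_{8}/(8)! × [f^{(7)}(30) − f^{(7)}(5)] = −1/1209600 × (1.04401e-08 − 3.68653e-08) = 2.18462e-14.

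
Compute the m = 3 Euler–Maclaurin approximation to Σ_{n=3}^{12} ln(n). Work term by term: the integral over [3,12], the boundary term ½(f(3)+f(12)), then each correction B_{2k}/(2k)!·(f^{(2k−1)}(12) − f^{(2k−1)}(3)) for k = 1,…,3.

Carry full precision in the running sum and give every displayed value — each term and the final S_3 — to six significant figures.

The integral term ∫_3^12 ln(x) dx = 17.5230.
Boundary: ½(f(3) + f(12)) = ½(1.09861 + 2.48491) = 1.79176.
Integral + boundary = 19.3148.
Order-1 term: 1/12 · (0.0833333 − 0.333333) = -0.0208333.
After k=1: 19.2940.
Order-2 term: −1/720 · (0.00115741 − 0.0740741) = 0.000101273.
After k=2: 19.2941.
Order-3 term: 1/30240 · (9.64506e-05 − 0.0987654) = -3.26286e-06.

S_3 ≈ 19.2941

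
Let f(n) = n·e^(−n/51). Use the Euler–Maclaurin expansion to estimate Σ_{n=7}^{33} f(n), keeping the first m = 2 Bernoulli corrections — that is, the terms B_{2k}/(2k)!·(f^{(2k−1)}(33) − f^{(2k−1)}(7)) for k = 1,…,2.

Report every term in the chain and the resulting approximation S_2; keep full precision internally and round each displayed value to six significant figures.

S_2 ≈ 347.242

Integral: ∫_7^33 x·e^(−x/51) dx = 335.599.
Boundary: ½(f(7) + f(33)) = ½(6.10224 + 17.2783) = 11.6902.
Running total after boundary: 347.289.
Order-1 term: 1/12 · (0.184794 − 0.752096) = -0.0472752.
Running total after k=1: 347.242.
Order-2 term: −1/720 · (0.000473649 − 0.000959474) = 6.74757e-07.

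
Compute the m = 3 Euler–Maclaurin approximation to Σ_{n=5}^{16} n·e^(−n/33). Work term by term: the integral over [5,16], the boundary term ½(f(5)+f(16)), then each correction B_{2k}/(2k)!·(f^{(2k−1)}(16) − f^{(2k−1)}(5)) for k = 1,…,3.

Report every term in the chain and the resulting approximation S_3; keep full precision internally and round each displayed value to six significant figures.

Integral: ∫_5^16 x·e^(−x/33) dx = 81.9605.
Endpoint term: (f(5) + f(16))/2 = (4.29702 + 9.85265)/2 = 7.07484.
So far: 89.0353.
k=1: B_{2}/(2)! × [f^{(1)}(16) − f^{(1)}(5)] = 1/12 × (0.317225 − 0.729192) = -0.0343305.
Running total after k=1: 89.0010.
k=2: B_{4}/(4)! × [f^{(3)}(16) − f^{(3)}(5)] = −1/720 × (0.00142223 − 0.00224794) = 1.14682e-06.
Running total after k=2: 89.0010.
k=3: B_{6}/(6)! × [f^{(5)}(16) − f^{(5)}(5)] = 1/30240 × (2.34450e-06 − 3.51357e-06) = -3.86597e-11.

S_3 ≈ 89.0010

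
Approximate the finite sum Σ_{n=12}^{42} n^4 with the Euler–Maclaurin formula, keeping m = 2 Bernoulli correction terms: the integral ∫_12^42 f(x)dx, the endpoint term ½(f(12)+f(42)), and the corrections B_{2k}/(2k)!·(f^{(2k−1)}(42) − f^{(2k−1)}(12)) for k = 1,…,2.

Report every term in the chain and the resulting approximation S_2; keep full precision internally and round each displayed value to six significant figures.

∫_12^42 x^4 dx evaluates to 2.60885e+07.
Endpoint term: (f(12) + f(42))/2 = (20736.0 + 3.11170e+06)/2 = 1.56622e+06.
Integral + boundary = 2.76547e+07.
Order-1 term: 1/12 · (296352 − 6912.00) = 24120.0.
After k=1: 2.76788e+07.
Order-2 term: −1/720 · (1008.00 − 288.000) = -1.00000.

S_2 ≈ 2.76788e+07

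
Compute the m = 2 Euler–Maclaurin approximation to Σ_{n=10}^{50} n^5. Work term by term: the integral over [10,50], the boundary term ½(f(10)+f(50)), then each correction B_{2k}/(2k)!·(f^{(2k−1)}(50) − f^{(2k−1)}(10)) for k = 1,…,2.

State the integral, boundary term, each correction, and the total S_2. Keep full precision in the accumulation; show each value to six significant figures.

∫_10^50 x^5 dx evaluates to 2.60400e+09.
Boundary: ½(f(10) + f(50)) = ½(100000 + 3.12500e+08) = 1.56300e+08.
So far: 2.76030e+09.
Order-1 term: 1/12 · (3.12500e+07 − 50000.0) = 2.60000e+06.
Partial sum through k=1: 2.76290e+09.
Order-2 term: −1/720 · (150000 − 6000.00) = -200.000.

S_2 ≈ 2.76290e+09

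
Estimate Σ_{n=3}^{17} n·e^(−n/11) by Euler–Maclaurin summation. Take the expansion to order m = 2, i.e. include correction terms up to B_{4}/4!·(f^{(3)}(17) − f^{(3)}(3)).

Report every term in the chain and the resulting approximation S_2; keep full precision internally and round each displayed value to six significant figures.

Integral: ∫_3^17 x·e^(−x/11) dx = 51.5701.
Boundary: ½(f(3) + f(17)) = ½(2.28390 + 3.62465) = 2.95428.
Running total after boundary: 54.5243.
k=1: B_{2}/(2)! × [f^{(1)}(17) − f^{(1)}(3)] = 1/12 × (-0.116299 − 0.553673) = -0.0558310.
Running total after k=1: 54.4685.
k=2: B_{4}/(4)! × [f^{(3)}(17) − f^{(3)}(3)] = −1/720 × (0.00256306 − 0.0171593) = 2.02725e-05.

S_2 ≈ 54.4685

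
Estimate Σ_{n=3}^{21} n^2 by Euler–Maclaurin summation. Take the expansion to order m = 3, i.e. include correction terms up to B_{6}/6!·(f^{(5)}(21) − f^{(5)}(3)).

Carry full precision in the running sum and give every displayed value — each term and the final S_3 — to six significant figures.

S_3 ≈ 3306.00

Integral: ∫_3^21 x^2 dx = 3078.00.
Boundary: ½(f(3) + f(21)) = ½(9.00000 + 441.000) = 225.000.
Integral + boundary = 3303.00.
Order-1 term: 1/12 · (42.0000 − 6.00000) = 3.00000.
Partial sum through k=1: 3306.00.
Order-2 term: −1/720 · (0.00000 − 0.00000) = 0.00000.
Partial sum through k=2: 3306.00.
Order-3 term: 1/30240 · (0.00000 − 0.00000) = 0.00000.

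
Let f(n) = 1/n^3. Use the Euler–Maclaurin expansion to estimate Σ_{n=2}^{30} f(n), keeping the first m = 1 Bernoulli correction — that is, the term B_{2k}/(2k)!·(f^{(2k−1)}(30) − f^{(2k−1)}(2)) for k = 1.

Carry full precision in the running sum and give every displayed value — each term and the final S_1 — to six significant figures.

S_1 ≈ 0.202588

Integral: ∫_2^30 1/x^3 dx = 0.124444.
Endpoint term: (f(2) + f(30))/2 = (0.125000 + 3.70370e-05)/2 = 0.0625185.
Integral + boundary = 0.186963.
k=1: B_{2}/(2)! × [f^{(1)}(30) − f^{(1)}(2)] = 1/12 × (-3.70370e-06 − (-0.187500)) = 0.0156247.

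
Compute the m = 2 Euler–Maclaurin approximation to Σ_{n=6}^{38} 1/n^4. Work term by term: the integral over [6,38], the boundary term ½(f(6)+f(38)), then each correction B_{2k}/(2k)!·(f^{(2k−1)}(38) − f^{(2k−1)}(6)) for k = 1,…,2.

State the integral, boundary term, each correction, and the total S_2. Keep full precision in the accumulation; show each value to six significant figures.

S_2 ≈ 0.00196544

The integral term ∫_6^38 1/x^4 dx = 0.00153714.
Boundary: ½(f(6) + f(38)) = ½(0.000771605 + 4.79585e-07) = 0.000386042.
Integral + boundary = 0.00192318.
Correction k=1: B_{2}/2! · (f^{(1)}(38) − f^{(1)}(6)) = 1/12 · (-5.04826e-08 − (-0.000514403)) = 4.28627e-05.
Running total after k=1: 0.00196604.
Correction k=2: B_{4}/4! · (f^{(3)}(38) − f^{(3)}(6)) = −1/720 · (-1.04881e-09 − (-0.000428669)) = -5.95373e-07.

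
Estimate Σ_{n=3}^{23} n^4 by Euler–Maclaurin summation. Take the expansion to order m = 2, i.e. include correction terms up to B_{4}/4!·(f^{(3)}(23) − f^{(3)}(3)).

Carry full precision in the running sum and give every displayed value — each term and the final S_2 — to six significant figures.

The integral term ∫_3^23 x^4 dx = 1.28722e+06.
½[f(3) + f(23)] = ½[81.0000 + 279841] = 139961.
Running total after boundary: 1.42718e+06.
Order-1 term: 1/12 · (48668.0 − 108.000) = 4046.67.
After k=1: 1.43123e+06.
Order-2 term: −1/720 · (552.000 − 72.0000) = -0.666667.

S_2 ≈ 1.43123e+06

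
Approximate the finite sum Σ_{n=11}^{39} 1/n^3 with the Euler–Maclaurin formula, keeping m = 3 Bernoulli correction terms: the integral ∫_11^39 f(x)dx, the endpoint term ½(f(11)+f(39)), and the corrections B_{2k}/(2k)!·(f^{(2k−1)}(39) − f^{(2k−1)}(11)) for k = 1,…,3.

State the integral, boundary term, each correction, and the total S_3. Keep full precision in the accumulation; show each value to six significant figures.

Integral: ∫_11^39 1/x^3 dx = 0.00380350.
½[f(11) + f(39)] = ½[0.000751315 + 1.68580e-05] = 0.000384086.
So far: 0.00418759.
k=1: B_{2}/(2)! × [f^{(1)}(39) − f^{(1)}(11)] = 1/12 × (-1.29677e-06 − (-0.000204904)) = 1.69673e-05.
Running total after k=1: 0.00420455.
k=2: B_{4}/(4)! × [f^{(3)}(39) − f^{(3)}(11)] = −1/720 × (-1.70515e-08 − (-3.38684e-05)) = -4.70158e-08.
Running total after k=2: 0.00420451.
k=3: B_{6}/(6)! × [f^{(5)}(39) − f^{(5)}(11)] = 1/30240 × (-4.70851e-10 − (-1.17560e-05)) = 3.88741e-10.

S_3 ≈ 0.00420451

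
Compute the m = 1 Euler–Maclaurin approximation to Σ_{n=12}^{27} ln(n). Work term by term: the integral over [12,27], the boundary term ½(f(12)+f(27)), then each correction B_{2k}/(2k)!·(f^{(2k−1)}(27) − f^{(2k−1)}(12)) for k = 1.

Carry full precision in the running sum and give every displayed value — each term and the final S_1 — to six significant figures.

S_1 ≈ 47.0552

Integral: ∫_12^27 ln(x) dx = 44.1687.
Endpoint term: (f(12) + f(27))/2 = (2.48491 + 3.29584)/2 = 2.89037.
Running total after boundary: 47.0591.
Correction k=1: B_{2}/2! · (f^{(1)}(27) − f^{(1)}(12)) = 1/12 · (0.0370370 − 0.0833333) = -0.00385802.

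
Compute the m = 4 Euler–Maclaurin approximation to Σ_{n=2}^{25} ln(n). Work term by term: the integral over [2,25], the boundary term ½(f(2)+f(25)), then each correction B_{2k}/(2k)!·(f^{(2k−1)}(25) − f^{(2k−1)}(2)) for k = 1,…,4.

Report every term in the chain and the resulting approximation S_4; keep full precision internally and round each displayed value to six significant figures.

S_4 ≈ 58.0036

Integral: ∫_2^25 ln(x) dx = 56.0856.
Endpoint term: (f(2) + f(25))/2 = (0.693147 + 3.21888)/2 = 1.95601.
Running total after boundary: 58.0416.
Order-1 term: 1/12 · (0.0400000 − 0.500000) = -0.0383333.
Running total after k=1: 58.0033.
Order-2 term: −1/720 · (0.000128000 − 0.250000) = 0.000347044.
Running total after k=2: 58.0036.
Order-3 term: 1/30240 · (2.45760e-06 − 0.750000) = -2.48015e-05.
Running total after k=3: 58.0036.
Order-4 term: −1/1209600 · (1.17965e-07 − 5.62500) = 4.65030e-06.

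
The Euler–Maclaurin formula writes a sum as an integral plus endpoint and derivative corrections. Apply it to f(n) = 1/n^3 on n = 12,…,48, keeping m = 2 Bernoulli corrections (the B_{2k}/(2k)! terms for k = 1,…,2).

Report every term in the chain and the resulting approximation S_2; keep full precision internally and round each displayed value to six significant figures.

S_2 ≈ 0.00356106

The integral term ∫_12^48 1/x^3 dx = 0.00325521.
½[f(12) + f(48)] = ½[0.000578704 + 9.04225e-06] = 0.000293873.
Integral + boundary = 0.00354908.
Correction k=1: B_{2}/2! · (f^{(1)}(48) − f^{(1)}(12)) = 1/12 · (-5.65140e-07 − (-0.000144676)) = 1.20092e-05.
Partial sum through k=1: 0.00356109.
Correction k=2: B_{4}/4! · (f^{(3)}(48) − f^{(3)}(12)) = −1/720 · (-4.90573e-09 − (-2.00939e-05)) = -2.79014e-08.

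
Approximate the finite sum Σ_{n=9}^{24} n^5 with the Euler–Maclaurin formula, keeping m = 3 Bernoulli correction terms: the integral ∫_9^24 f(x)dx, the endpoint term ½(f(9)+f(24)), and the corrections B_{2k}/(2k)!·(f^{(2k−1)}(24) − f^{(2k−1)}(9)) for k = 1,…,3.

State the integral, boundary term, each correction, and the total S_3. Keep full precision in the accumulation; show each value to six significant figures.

S_3 ≈ 3.59082e+07

The integral term ∫_9^24 x^5 dx = 3.17619e+07.
Endpoint term: (f(9) + f(24))/2 = (59049.0 + 7.96262e+06)/2 = 4.01084e+06.
Integral + boundary = 3.57728e+07.
Order-1 term: 1/12 · (1.65888e+06 − 32805.0) = 135506.
Running total after k=1: 3.59083e+07.
Order-2 term: −1/720 · (34560.0 − 4860.00) = -41.2500.
Running total after k=2: 3.59082e+07.
Order-3 term: 1/30240 · (120.000 − 120.000) = 0.00000.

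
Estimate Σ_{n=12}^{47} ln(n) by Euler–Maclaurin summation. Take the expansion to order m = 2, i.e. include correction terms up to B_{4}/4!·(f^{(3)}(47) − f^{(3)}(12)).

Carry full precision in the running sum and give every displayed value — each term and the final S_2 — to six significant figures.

S_2 ≈ 119.300

Integral: ∫_12^47 ln(x) dx = 116.138.
½[f(12) + f(47)] = ½[2.48491 + 3.85015] = 3.16753.
Running total after boundary: 119.306.
Correction k=1: B_{2}/2! · (f^{(1)}(47) − f^{(1)}(12)) = 1/12 · (0.0212766 − 0.0833333) = -0.00517139.
Partial sum through k=1: 119.300.
Correction k=2: B_{4}/4! · (f^{(3)}(47) − f^{(3)}(12)) = −1/720 · (1.92636e-05 − 0.00115741) = 1.58076e-06.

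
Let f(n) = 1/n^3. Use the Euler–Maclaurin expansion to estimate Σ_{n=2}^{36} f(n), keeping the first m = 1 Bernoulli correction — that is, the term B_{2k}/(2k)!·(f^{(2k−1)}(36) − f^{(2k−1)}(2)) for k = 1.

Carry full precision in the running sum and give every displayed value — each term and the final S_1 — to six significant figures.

S_1 ≈ 0.202750

The integral term ∫_2^36 1/x^3 dx = 0.124614.
½[f(2) + f(36)] = ½[0.125000 + 2.14335e-05] = 0.0625107.
Integral + boundary = 0.187125.
Correction k=1: B_{2}/2! · (f^{(1)}(36) − f^{(1)}(2)) = 1/12 · (-1.78612e-06 − (-0.187500)) = 0.0156249.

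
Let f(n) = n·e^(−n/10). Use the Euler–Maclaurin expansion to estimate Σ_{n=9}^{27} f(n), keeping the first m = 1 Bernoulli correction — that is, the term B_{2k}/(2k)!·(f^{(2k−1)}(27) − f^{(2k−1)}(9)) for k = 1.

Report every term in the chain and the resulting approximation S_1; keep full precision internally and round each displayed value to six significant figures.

S_1 ≈ 55.1061

∫_9^27 x·e^(−x/10) dx evaluates to 52.3822.
Endpoint term: (f(9) + f(27))/2 = (3.65913 + 1.81455)/2 = 2.73684.
Integral + boundary = 55.1190.
k=1: B_{2}/(2)! × [f^{(1)}(27) − f^{(1)}(9)] = 1/12 × (-0.114249 − 0.0406570) = -0.0129089.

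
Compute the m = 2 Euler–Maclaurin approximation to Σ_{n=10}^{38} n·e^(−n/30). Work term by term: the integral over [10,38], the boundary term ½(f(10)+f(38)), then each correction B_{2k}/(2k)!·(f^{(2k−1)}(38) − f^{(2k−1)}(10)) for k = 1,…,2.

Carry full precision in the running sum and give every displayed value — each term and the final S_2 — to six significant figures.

S_2 ≈ 293.918

∫_10^38 x·e^(−x/30) dx evaluates to 285.028.
Endpoint term: (f(10) + f(38))/2 = (7.16531 + 10.7072)/2 = 8.93627.
So far: 293.964.
Correction k=1: B_{2}/2! · (f^{(1)}(38) − f^{(1)}(10)) = 1/12 · (-0.0751385 − 0.477688) = -0.0460688.
Running total after k=1: 293.918.
Correction k=2: B_{4}/4! · (f^{(3)}(38) − f^{(3)}(10)) = −1/720 · (0.000542667 − 0.00212306) = 2.19498e-06.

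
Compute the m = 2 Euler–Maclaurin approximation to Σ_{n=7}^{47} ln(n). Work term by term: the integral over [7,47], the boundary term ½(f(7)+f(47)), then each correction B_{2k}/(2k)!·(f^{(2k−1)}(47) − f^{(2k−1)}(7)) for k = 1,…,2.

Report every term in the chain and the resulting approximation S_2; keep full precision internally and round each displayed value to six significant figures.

S_2 ≈ 130.223

The integral term ∫_7^47 ln(x) dx = 127.336.
Boundary: ½(f(7) + f(47)) = ½(1.94591 + 3.85015) = 2.89803.
Running total after boundary: 130.234.
Correction k=1: B_{2}/2! · (f^{(1)}(47) − f^{(1)}(7)) = 1/12 · (0.0212766 − 0.142857) = -0.0101317.
Partial sum through k=1: 130.223.
Correction k=2: B_{4}/4! · (f^{(3)}(47) − f^{(3)}(7)) = −1/720 · (1.92636e-05 − 0.00583090) = 8.07172e-06.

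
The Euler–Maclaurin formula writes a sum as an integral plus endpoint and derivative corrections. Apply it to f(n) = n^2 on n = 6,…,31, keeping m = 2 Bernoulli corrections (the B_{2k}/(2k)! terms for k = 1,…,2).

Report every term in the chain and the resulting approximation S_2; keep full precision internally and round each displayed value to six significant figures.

∫_6^31 x^2 dx evaluates to 9858.33.
½[f(6) + f(31)] = ½[36.0000 + 961.000] = 498.500.
Integral + boundary = 10356.8.
Order-1 term: 1/12 · (62.0000 − 12.0000) = 4.16667.
Partial sum through k=1: 10361.0.
Order-2 term: −1/720 · (0.00000 − 0.00000) = 0.00000.

S_2 ≈ 10361.0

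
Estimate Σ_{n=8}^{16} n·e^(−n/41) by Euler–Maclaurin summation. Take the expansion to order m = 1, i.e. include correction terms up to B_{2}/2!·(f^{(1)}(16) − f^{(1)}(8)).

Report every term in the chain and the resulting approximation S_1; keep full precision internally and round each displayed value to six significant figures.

S_1 ≈ 79.6625

Integral: ∫_8^16 x·e^(−x/41) dx = 70.9772.
Boundary: ½(f(8) + f(16)) = ½(6.58187 + 10.8303) = 8.70607.
Running total after boundary: 79.6833.
Order-1 term: 1/12 · (0.412739 − 0.662201) = -0.0207885.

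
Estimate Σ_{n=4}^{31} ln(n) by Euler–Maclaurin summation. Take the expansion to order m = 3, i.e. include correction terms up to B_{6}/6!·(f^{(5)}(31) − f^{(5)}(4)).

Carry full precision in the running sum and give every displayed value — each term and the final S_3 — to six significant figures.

Integral: ∫_4^31 ln(x) dx = 73.9084.
Boundary: ½(f(4) + f(31)) = ½(1.38629 + 3.43399) = 2.41014.
Running total after boundary: 76.3186.
Correction k=1: B_{2}/2! · (f^{(1)}(31) − f^{(1)}(4)) = 1/12 · (0.0322581 − 0.250000) = -0.0181452.
After k=1: 76.3004.
Correction k=2: B_{4}/4! · (f^{(3)}(31) − f^{(3)}(4)) = −1/720 · (6.71344e-05 − 0.0312500) = 4.33095e-05.
After k=2: 76.3005.
Correction k=3: B_{6}/6! · (f^{(5)}(31) − f^{(5)}(4)) = 1/30240 · (8.38306e-07 − 0.0234375) = -7.75022e-07.

S_3 ≈ 76.3005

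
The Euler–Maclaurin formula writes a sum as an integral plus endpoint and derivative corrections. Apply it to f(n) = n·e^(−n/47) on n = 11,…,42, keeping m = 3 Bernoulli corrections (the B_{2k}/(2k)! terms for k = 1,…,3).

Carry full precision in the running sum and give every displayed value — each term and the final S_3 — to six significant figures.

The integral term ∫_11^42 x·e^(−x/47) dx = 445.589.
Endpoint term: (f(11) + f(42))/2 = (8.70461 + 17.1853)/2 = 12.9449.
So far: 458.534.
Order-1 term: 1/12 · (0.0435291 − 0.606124) = -0.0468829.
Running total after k=1: 458.488.
Order-2 term: −1/720 · (0.000390165 − 0.000990847) = 8.34279e-07.
Running total after k=2: 458.488.
Order-3 term: 1/30240 · (3.44330e-07 − 7.72886e-07) = -1.41718e-11.

S_3 ≈ 458.488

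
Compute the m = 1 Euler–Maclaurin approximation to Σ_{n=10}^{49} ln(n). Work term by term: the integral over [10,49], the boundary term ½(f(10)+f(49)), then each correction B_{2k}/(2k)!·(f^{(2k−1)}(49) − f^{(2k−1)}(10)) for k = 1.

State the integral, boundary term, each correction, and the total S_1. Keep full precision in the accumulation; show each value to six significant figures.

S_1 ≈ 131.764

∫_10^49 ln(x) dx evaluates to 128.673.
Boundary: ½(f(10) + f(49)) = ½(2.30259 + 3.89182) = 3.09720.
Integral + boundary = 131.771.
k=1: B_{2}/(2)! × [f^{(1)}(49) − f^{(1)}(10)] = 1/12 × (0.0204082 − 0.100000) = -0.00663265.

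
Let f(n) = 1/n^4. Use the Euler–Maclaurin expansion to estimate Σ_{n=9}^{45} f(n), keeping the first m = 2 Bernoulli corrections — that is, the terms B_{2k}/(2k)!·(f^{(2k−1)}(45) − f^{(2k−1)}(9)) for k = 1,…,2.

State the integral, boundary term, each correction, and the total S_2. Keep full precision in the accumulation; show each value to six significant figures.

S_2 ≈ 0.000535528

The integral term ∫_9^45 1/x^4 dx = 0.000453589.
Boundary: ½(f(9) + f(45)) = ½(0.000152416 + 2.43865e-07) = 7.63298e-05.
Running total after boundary: 0.000529919.
Correction k=1: B_{2}/2! · (f^{(1)}(45) − f^{(1)}(9)) = 1/12 · (-2.16769e-08 − (-6.77404e-05)) = 5.64322e-06.
After k=1: 0.000535562.
Correction k=2: B_{4}/4! · (f^{(3)}(45) − f^{(3)}(9)) = −1/720 · (-3.21139e-10 − (-2.50890e-05)) = -3.48454e-08.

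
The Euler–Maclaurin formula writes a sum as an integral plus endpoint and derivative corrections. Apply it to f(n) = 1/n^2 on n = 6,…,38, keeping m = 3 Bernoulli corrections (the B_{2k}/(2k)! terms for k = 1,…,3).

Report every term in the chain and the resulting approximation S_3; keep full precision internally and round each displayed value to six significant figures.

S_3 ≈ 0.155350

Integral: ∫_6^38 1/x^2 dx = 0.140351.
Boundary: ½(f(6) + f(38)) = ½(0.0277778 + 0.000692521) = 0.0142351.
So far: 0.154586.
k=1: B_{2}/(2)! × [f^{(1)}(38) − f^{(1)}(6)] = 1/12 × (-3.64485e-05 − (-0.00925926)) = 0.000768568.
Partial sum through k=1: 0.155355.
k=2: B_{4}/(4)! × [f^{(3)}(38) − f^{(3)}(6)] = −1/720 × (-3.02896e-07 − (-0.00308642)) = -4.28627e-06.
Partial sum through k=2: 0.155350.
k=3: B_{6}/(6)! × [f^{(5)}(38) − f^{(5)}(6)] = 1/30240 × (-6.29285e-09 − (-0.00257202)) = 8.50532e-08.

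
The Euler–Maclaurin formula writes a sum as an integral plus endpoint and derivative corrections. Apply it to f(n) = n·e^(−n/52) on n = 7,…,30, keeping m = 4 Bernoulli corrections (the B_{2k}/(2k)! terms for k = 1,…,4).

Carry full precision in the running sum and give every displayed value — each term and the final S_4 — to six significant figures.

S_4 ≈ 298.268

The integral term ∫_7^30 x·e^(−x/52) dx = 286.828.
½[f(7) + f(30)] = ½[6.11836 + 16.8487] = 11.4835.
Running total after boundary: 298.311.
k=1: B_{2}/(2)! × [f^{(1)}(30) − f^{(1)}(7)] = 1/12 × (0.237610 − 0.756391) = -0.0432318.
Running total after k=1: 298.268.
k=2: B_{4}/(4)! × [f^{(3)}(30) − f^{(3)}(7)] = −1/720 × (0.000503276 − 0.000926219) = 5.87421e-07.
Running total after k=2: 298.268.
k=3: B_{6}/(6)! × [f^{(5)}(30) − f^{(5)}(7)] = 1/30240 × (3.39748e-07 − 5.81622e-07) = -7.99850e-12.
Running total after k=3: 298.268.
k=4: B_{8}/(8)! × [f^{(7)}(30) − f^{(7)}(7)] = −1/1209600 × (1.82460e-10 − 3.03516e-10) = 1.00079e-16.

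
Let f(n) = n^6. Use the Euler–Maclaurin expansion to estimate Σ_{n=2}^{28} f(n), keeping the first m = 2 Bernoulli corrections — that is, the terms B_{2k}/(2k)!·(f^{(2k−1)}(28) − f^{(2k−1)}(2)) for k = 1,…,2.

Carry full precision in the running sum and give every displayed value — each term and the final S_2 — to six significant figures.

S_2 ≈ 2.17711e+09

Integral: ∫_2^28 x^6 dx = 1.92756e+09.
½[f(2) + f(28)] = ½[64.0000 + 4.81890e+08] = 2.40945e+08.
Running total after boundary: 2.16851e+09.
Correction k=1: B_{2}/2! · (f^{(1)}(28) − f^{(1)}(2)) = 1/12 · (1.03262e+08 − 192.000) = 8.60517e+06.
Partial sum through k=1: 2.17711e+09.
Correction k=2: B_{4}/4! · (f^{(3)}(28) − f^{(3)}(2)) = −1/720 · (2.63424e+06 − 960.000) = -3657.33.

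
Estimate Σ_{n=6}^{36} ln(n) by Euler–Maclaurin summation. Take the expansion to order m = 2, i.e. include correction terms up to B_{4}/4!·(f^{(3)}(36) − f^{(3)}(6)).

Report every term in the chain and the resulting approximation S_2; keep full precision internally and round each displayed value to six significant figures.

S_2 ≈ 90.9322

The integral term ∫_6^36 ln(x) dx = 88.2561.
Boundary: ½(f(6) + f(36)) = ½(1.79176 + 3.58352) = 2.68764.
Integral + boundary = 90.9438.
k=1: B_{2}/(2)! × [f^{(1)}(36) − f^{(1)}(6)] = 1/12 × (0.0277778 − 0.166667) = -0.0115741.
After k=1: 90.9322.
k=2: B_{4}/(4)! × [f^{(3)}(36) − f^{(3)}(6)] = −1/720 × (4.28669e-05 − 0.00925926) = 1.28005e-05.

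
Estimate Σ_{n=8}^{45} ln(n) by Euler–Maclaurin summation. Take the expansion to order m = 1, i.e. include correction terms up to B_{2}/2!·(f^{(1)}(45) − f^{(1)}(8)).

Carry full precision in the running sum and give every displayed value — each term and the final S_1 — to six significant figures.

S_1 ≈ 120.599

Integral: ∫_8^45 ln(x) dx = 117.664.
Endpoint term: (f(8) + f(45))/2 = (2.07944 + 3.80666)/2 = 2.94305.
Running total after boundary: 120.607.
Correction k=1: B_{2}/2! · (f^{(1)}(45) − f^{(1)}(8)) = 1/12 · (0.0222222 − 0.125000) = -0.00856481.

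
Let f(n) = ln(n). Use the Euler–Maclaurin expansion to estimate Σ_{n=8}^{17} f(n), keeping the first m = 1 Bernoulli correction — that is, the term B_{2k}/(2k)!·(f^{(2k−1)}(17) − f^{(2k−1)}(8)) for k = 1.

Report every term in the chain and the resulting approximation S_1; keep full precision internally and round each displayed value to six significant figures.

The integral term ∫_8^17 ln(x) dx = 22.5291.
Boundary: ½(f(8) + f(17)) = ½(2.07944 + 2.83321) = 2.45633.
So far: 24.9854.
k=1: B_{2}/(2)! × [f^{(1)}(17) − f^{(1)}(8)] = 1/12 × (0.0588235 − 0.125000) = -0.00551471.

S_1 ≈ 24.9799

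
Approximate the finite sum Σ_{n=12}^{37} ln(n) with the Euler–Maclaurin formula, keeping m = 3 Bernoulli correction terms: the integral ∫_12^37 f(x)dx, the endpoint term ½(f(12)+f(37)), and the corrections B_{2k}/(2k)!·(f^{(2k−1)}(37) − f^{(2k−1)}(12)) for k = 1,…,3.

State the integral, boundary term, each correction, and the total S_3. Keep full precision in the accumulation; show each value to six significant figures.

S_3 ≈ 81.8283

Integral: ∫_12^37 ln(x) dx = 78.7851.
½[f(12) + f(37)] = ½[2.48491 + 3.61092] = 3.04791.
Integral + boundary = 81.8330.
k=1: B_{2}/(2)! × [f^{(1)}(37) − f^{(1)}(12)] = 1/12 × (0.0270270 − 0.0833333) = -0.00469219.
Partial sum through k=1: 81.8283.
k=2: B_{4}/(4)! × [f^{(3)}(37) − f^{(3)}(12)] = −1/720 × (3.94843e-05 − 0.00115741) = 1.55267e-06.
Partial sum through k=2: 81.8283.
k=3: B_{6}/(6)! × [f^{(5)}(37) − f^{(5)}(12)] = 1/30240 × (3.46101e-07 − 9.64506e-05) = -3.17806e-09.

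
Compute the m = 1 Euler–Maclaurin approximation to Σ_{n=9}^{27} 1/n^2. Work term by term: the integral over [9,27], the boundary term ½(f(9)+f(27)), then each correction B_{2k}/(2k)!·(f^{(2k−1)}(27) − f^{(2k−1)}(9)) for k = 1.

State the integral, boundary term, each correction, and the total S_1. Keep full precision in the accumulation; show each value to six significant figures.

The integral term ∫_9^27 1/x^2 dx = 0.0740741.
Endpoint term: (f(9) + f(27))/2 = (0.0123457 + 0.00137174)/2 = 0.00685871.
Running total after boundary: 0.0809328.
k=1: B_{2}/(2)! × [f^{(1)}(27) − f^{(1)}(9)] = 1/12 × (-0.000101611 − (-0.00274348)) = 0.000220156.

S_1 ≈ 0.0811529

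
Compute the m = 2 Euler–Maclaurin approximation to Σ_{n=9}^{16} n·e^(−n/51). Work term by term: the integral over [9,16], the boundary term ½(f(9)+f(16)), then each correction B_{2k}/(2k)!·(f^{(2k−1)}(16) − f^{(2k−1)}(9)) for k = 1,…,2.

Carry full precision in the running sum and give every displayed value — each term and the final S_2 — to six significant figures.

S_2 ≈ 77.6969

∫_9^16 x·e^(−x/51) dx evaluates to 68.0949.
½[f(9) + f(16)] = ½[7.54401 + 11.6915] = 9.61776.
Running total after boundary: 77.7126.
Correction k=1: B_{2}/2! · (f^{(1)}(16) − f^{(1)}(9)) = 1/12 · (0.501474 − 0.690302) = -0.0157356.
Running total after k=1: 77.6969.
Correction k=2: B_{4}/4! · (f^{(3)}(16) − f^{(3)}(9)) = −1/720 · (0.000754676 − 0.000909938) = 2.15641e-07.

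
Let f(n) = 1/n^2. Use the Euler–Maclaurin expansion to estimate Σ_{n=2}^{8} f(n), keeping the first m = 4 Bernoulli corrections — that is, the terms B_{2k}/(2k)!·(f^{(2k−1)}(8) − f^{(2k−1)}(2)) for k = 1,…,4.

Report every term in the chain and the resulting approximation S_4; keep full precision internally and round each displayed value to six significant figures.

The integral term ∫_2^8 1/x^2 dx = 0.375000.
Boundary: ½(f(2) + f(8)) = ½(0.250000 + 0.0156250) = 0.132812.
So far: 0.507812.
k=1: B_{2}/(2)! × [f^{(1)}(8) − f^{(1)}(2)] = 1/12 × (-0.00390625 − (-0.250000)) = 0.0205078.
Running total after k=1: 0.528320.
k=2: B_{4}/(4)! × [f^{(3)}(8) − f^{(3)}(2)] = −1/720 × (-0.000732422 − (-0.750000)) = -0.00104065.
Running total after k=2: 0.527280.
k=3: B_{6}/(6)! × [f^{(5)}(8) − f^{(5)}(2)] = 1/30240 × (-0.000343323 − (-5.62500)) = 0.000186001.
Running total after k=3: 0.527466.
k=4: B_{8}/(8)! × [f^{(7)}(8) − f^{(7)}(2)] = −1/1209600 × (-0.000300407 − (-78.7500)) = -6.51039e-05.

S_4 ≈ 0.527401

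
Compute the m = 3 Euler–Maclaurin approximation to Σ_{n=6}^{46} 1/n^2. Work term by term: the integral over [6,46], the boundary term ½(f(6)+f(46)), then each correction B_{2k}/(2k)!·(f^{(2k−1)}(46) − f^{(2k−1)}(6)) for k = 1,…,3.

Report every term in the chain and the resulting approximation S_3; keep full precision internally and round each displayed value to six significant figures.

S_3 ≈ 0.159818

Integral: ∫_6^46 1/x^2 dx = 0.144928.
Endpoint term: (f(6) + f(46))/2 = (0.0277778 + 0.000472590)/2 = 0.0141252.
So far: 0.159053.
Order-1 term: 1/12 · (-2.05474e-05 − (-0.00925926)) = 0.000769893.
Partial sum through k=1: 0.159823.
Order-2 term: −1/720 · (-1.16526e-07 − (-0.00308642)) = -4.28653e-06.
Partial sum through k=2: 0.159818.
Order-3 term: 1/30240 · (-1.65207e-09 − (-0.00257202)) = 8.50534e-08.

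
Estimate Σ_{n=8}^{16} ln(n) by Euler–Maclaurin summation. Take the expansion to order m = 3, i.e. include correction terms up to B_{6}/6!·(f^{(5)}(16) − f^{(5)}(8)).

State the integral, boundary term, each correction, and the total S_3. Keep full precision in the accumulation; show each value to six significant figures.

S_3 ≈ 22.1467

The integral term ∫_8^16 ln(x) dx = 19.7259.
½[f(8) + f(16)] = ½[2.07944 + 2.77259] = 2.42602.
So far: 22.1519.
Order-1 term: 1/12 · (0.0625000 − 0.125000) = -0.00520833.
Running total after k=1: 22.1467.
Order-2 term: −1/720 · (0.000488281 − 0.00390625) = 4.74718e-06.
Running total after k=2: 22.1467.
Order-3 term: 1/30240 · (2.28882e-05 − 0.000732422) = -2.34634e-08.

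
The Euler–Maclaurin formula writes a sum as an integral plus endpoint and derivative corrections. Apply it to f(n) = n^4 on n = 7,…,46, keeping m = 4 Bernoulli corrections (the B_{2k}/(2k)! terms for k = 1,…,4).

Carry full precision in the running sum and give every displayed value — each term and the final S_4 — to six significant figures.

S_4 ≈ 4.34615e+07

The integral term ∫_7^46 x^4 dx = 4.11892e+07.
Boundary: ½(f(7) + f(46)) = ½(2401.00 + 4.47746e+06) = 2.23993e+06.
Running total after boundary: 4.34292e+07.
Order-1 term: 1/12 · (389344 − 1372.00) = 32331.0.
Running total after k=1: 4.34615e+07.
Order-2 term: −1/720 · (1104.00 − 168.000) = -1.30000.
Running total after k=2: 4.34615e+07.
Order-3 term: 1/30240 · (0.00000 − 0.00000) = 0.00000.
Running total after k=3: 4.34615e+07.
Order-4 term: −1/1209600 · (0.00000 − 0.00000) = 0.00000.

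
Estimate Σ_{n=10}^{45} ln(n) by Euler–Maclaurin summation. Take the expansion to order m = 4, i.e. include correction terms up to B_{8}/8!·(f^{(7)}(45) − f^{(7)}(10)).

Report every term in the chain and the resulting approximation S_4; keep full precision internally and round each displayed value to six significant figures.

Integral: ∫_10^45 ln(x) dx = 113.274.
Endpoint term: (f(10) + f(45))/2 = (2.30259 + 3.80666)/2 = 3.05462.
So far: 116.329.
Order-1 term: 1/12 · (0.0222222 − 0.100000) = -0.00648148.
After k=1: 116.322.
Order-2 term: −1/720 · (2.19479e-05 − 0.00200000) = 2.74729e-06.
After k=2: 116.322.
Order-3 term: 1/30240 · (1.30061e-07 − 0.000240000) = -7.93221e-09.
After k=3: 116.322.
Order-4 term: −1/1209600 · (1.92684e-09 − 7.20000e-05) = 5.95222e-11.

S_4 ≈ 116.322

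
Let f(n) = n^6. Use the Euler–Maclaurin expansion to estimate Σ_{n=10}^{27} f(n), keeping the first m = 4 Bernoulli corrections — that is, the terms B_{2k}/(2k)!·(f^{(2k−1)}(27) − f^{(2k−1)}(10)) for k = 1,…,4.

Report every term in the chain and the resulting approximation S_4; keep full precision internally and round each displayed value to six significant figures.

∫_10^27 x^6 dx evaluates to 1.49291e+09.
Endpoint term: (f(10) + f(27))/2 = (1.00000e+06 + 3.87420e+08)/2 = 1.94210e+08.
Running total after boundary: 1.68712e+09.
Correction k=1: B_{2}/2! · (f^{(1)}(27) − f^{(1)}(10)) = 1/12 · (8.60934e+07 − 600000) = 7.12445e+06.
Partial sum through k=1: 1.69424e+09.
Correction k=2: B_{4}/4! · (f^{(3)}(27) − f^{(3)}(10)) = −1/720 · (2.36196e+06 − 120000) = -3113.83.
Partial sum through k=2: 1.69424e+09.
Correction k=3: B_{6}/6! · (f^{(5)}(27) − f^{(5)}(10)) = 1/30240 · (19440.0 − 7200.00) = 0.404762.
Partial sum through k=3: 1.69424e+09.
Correction k=4: B_{8}/8! · (f^{(7)}(27) − f^{(7)}(10)) = −1/1209600 · (0.00000 − 0.00000) = 0.00000.

S_4 ≈ 1.69424e+09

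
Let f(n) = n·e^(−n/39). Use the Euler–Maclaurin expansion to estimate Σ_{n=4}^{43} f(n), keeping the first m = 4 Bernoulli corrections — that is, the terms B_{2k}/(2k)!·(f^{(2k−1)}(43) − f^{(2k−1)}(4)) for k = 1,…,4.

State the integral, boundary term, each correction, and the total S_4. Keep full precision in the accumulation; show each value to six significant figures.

Integral: ∫_4^43 x·e^(−x/39) dx = 451.731.
½[f(4) + f(43)] = ½[3.61008 + 14.2768] = 8.94344.
Running total after boundary: 460.674.
k=1: B_{2}/(2)! × [f^{(1)}(43) − f^{(1)}(4)] = 1/12 × (-0.0340532 − 0.809954) = -0.0703339.
After k=1: 460.604.
k=2: B_{4}/(4)! × [f^{(3)}(43) − f^{(3)}(4)] = −1/720 × (0.000414191 − 0.00171926) = 1.81260e-06.
After k=2: 460.604.
k=3: B_{6}/(6)! × [f^{(5)}(43) − f^{(5)}(4)] = 1/30240 × (5.59349e-07 − 1.91059e-06) = -4.46839e-11.
After k=3: 460.604.
k=4: B_{8}/(8)! × [f^{(7)}(43) − f^{(7)}(4)] = −1/1209600 × (5.56465e-10 − 1.76912e-09) = 1.00252e-15.

S_4 ≈ 460.604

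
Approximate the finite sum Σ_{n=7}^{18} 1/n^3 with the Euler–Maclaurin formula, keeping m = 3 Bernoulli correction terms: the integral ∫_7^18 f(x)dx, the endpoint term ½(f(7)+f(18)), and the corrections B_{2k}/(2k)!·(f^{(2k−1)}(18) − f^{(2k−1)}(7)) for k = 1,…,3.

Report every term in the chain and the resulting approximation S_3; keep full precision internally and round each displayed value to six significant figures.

∫_7^18 1/x^3 dx evaluates to 0.00866087.
½[f(7) + f(18)] = ½[0.00291545 + 0.000171468] = 0.00154346.
Running total after boundary: 0.0102043.
k=1: B_{2}/(2)! × [f^{(1)}(18) − f^{(1)}(7)] = 1/12 × (-2.85780e-05 − (-0.00124948)) = 0.000101742.
Partial sum through k=1: 0.0103061.
k=2: B_{4}/(4)! × [f^{(3)}(18) − f^{(3)}(7)] = −1/720 × (-1.76407e-06 − (-0.000509992)) = -7.05872e-07.
Partial sum through k=2: 0.0103054.
k=3: B_{6}/(6)! × [f^{(5)}(18) − f^{(5)}(7)] = 1/30240 × (-2.28676e-07 − (-0.000437136)) = 1.44480e-08.

S_3 ≈ 0.0103054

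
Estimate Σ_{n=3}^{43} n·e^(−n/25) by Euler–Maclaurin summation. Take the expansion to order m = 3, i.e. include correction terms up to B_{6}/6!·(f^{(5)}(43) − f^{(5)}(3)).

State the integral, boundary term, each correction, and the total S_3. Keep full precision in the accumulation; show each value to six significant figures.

S_3 ≈ 321.536

∫_3^43 x·e^(−x/25) dx evaluates to 316.432.
Boundary: ½(f(3) + f(43)) = ½(2.66076 + 7.69984) = 5.18030.
Integral + boundary = 321.612.
k=1: B_{2}/(2)! × [f^{(1)}(43) − f^{(1)}(3)] = 1/12 × (-0.128928 − 0.780490) = -0.0757848.
Running total after k=1: 321.536.
k=2: B_{4}/(4)! × [f^{(3)}(43) − f^{(3)}(3)] = −1/720 × (0.000366727 − 0.00408693) = 5.16695e-06.
Running total after k=2: 321.536.
k=3: B_{6}/(6)! × [f^{(5)}(43) − f^{(5)}(3)] = 1/30240 × (1.50358e-06 − 1.10801e-05) = -3.16684e-10.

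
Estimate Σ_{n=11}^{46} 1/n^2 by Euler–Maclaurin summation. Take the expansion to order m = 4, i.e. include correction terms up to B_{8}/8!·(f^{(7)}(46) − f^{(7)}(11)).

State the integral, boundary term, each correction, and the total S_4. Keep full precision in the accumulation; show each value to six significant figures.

S_4 ≈ 0.0736618

Integral: ∫_11^46 1/x^2 dx = 0.0691700.
½[f(11) + f(46)] = ½[0.00826446 + 0.000472590] = 0.00436853.
Running total after boundary: 0.0735385.
k=1: B_{2}/(2)! × [f^{(1)}(46) − f^{(1)}(11)] = 1/12 × (-2.05474e-05 − (-0.00150263)) = 0.000123507.
Running total after k=1: 0.0736620.
k=2: B_{4}/(4)! × [f^{(3)}(46) − f^{(3)}(11)] = −1/720 × (-1.16526e-07 − (-0.000149021)) = -2.06812e-07.
Running total after k=2: 0.0736618.
k=3: B_{6}/(6)! × [f^{(5)}(46) − f^{(5)}(11)] = 1/30240 × (-1.65207e-09 − (-3.69474e-05)) = 1.22175e-09.
Running total after k=3: 0.0736618.
k=4: B_{8}/(8)! × [f^{(7)}(46) − f^{(7)}(11)] = −1/1209600 × (-4.37220e-11 − (-1.70996e-05)) = -1.41366e-11.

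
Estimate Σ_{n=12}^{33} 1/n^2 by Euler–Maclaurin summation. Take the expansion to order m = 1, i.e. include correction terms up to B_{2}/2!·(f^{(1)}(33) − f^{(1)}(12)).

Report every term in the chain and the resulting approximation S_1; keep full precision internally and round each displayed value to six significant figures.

The integral term ∫_12^33 1/x^2 dx = 0.0530303.
Endpoint term: (f(12) + f(33))/2 = (0.00694444 + 0.000918274)/2 = 0.00393136.
Running total after boundary: 0.0569617.
Order-1 term: 1/12 · (-5.56529e-05 − (-0.00115741)) = 9.18129e-05.

S_1 ≈ 0.0570535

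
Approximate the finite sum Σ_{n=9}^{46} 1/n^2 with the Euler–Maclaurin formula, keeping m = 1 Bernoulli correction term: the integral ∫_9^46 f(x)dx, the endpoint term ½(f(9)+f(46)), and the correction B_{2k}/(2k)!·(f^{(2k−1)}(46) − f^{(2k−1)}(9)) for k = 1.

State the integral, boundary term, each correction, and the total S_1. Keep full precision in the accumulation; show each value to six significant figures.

S_1 ≈ 0.0960080

∫_9^46 1/x^2 dx evaluates to 0.0893720.
½[f(9) + f(46)] = ½[0.0123457 + 0.000472590] = 0.00640913.
Integral + boundary = 0.0957811.
k=1: B_{2}/(2)! × [f^{(1)}(46) − f^{(1)}(9)] = 1/12 × (-2.05474e-05 − (-0.00274348)) = 0.000226911.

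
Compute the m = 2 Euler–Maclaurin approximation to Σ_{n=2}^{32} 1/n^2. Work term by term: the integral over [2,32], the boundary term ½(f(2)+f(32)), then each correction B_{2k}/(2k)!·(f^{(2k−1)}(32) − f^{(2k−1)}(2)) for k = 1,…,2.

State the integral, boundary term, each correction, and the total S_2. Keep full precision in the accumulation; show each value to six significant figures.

S_2 ≈ 0.614025

Integral: ∫_2^32 1/x^2 dx = 0.468750.
½[f(2) + f(32)] = ½[0.250000 + 0.000976562] = 0.125488.
So far: 0.594238.
k=1: B_{2}/(2)! × [f^{(1)}(32) − f^{(1)}(2)] = 1/12 × (-6.10352e-05 − (-0.250000)) = 0.0208282.
Partial sum through k=1: 0.615067.
k=2: B_{4}/(4)! × [f^{(3)}(32) − f^{(3)}(2)] = −1/720 × (-7.15256e-07 − (-0.750000)) = -0.00104167.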